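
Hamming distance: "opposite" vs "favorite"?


Comparing character by character (same length = 8):
  Pos 0: 'o' vs 'f' !=
  Pos 1: 'p' vs 'a' !=
  Pos 2: 'p' vs 'v' !=
  Pos 3: 'o' vs 'o' =
  Pos 4: 's' vs 'r' !=
  Pos 5: 'i' vs 'i' =
  Pos 6: 't' vs 't' =
  Pos 7: 'e' vs 'e' =
Hamming distance = 4


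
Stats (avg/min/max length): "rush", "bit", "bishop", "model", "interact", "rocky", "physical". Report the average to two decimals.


Lengths: "rush"=4, "bit"=3, "bishop"=6, "model"=5, "interact"=8, "rocky"=5, "physical"=8
Sum = 39, Count = 7
Average = 39/7 = 5.57
= avg=5.57, min=3, max=8


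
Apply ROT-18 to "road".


Word: "road"
Shift: 18
Each letter → (letter + shift) mod 26:
  'r' (17) + 18 = 9 → 'j'
  'o' (14) + 18 = 6 → 'g'
  'a' (0) + 18 = 18 → 's'
  'd' (3) + 18 = 21 → 'v'
Result = "jgsv"


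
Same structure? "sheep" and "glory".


Pattern of "sheep": [0, 1, 2, 2, 3]
Pattern of "glory": [0, 1, 2, 3, 4]
Patterns do not match
Same pattern = No


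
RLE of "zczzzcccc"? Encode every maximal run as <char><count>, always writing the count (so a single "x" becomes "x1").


String: "zczzzcccc"
Scanning for consecutive runs:
  'z' x 1
  'c' x 1
  'z' x 3
  'c' x 4
RLE = "z1c1z3c4"


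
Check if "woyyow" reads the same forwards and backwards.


Word: "woyyow"
Reversed: "woyyow"
Forward == Backward? woyyow == woyyow
Palindrome = Yes


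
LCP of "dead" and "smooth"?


Word 1: "dead"
Word 2: "smooth"
Comparing from start:
  Pos 0: 'd' != 's' (stop)
LCP = "" (length 0)


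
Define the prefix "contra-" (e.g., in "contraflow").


Prefix: contra-
Example: contraflow (contra- + flow)
Meaning = against


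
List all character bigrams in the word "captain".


Word: "captain" (length 7)
Number of bigrams = 7 - 2 + 1 = 6
  Position 0: "ca"
  Position 1: "ap"
  Position 2: "pt"
  Position 3: "ta"
  Position 4: "ai"
  Position 5: "in"
Bigrams = "ca", "ap", "pt", "ta", "ai", "in"


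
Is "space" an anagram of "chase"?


Word 1: "chase" → sorted: acehs
Word 2: "space" → sorted: aceps
Same letters? acehs != aceps
Anagram = No


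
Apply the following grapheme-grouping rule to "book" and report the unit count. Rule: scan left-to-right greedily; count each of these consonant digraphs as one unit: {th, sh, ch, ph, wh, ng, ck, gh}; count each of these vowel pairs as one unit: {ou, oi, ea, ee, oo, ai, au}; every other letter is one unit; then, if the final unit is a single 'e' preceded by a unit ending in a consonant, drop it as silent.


Word: "book" (4 letters)
Left-to-right scan:
  (1) 'b' (letter)
  (2) 'oo' (vowel-pair)
  (3) 'k' (letter)
Units from scan: 3
Sound units = 3 units


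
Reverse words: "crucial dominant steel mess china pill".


Original: "crucial dominant steel mess china pill"
Words (1..n): crucial | dominant | steel | mess | china | pill
Reversed (n..1): pill | china | mess | steel | dominant | crucial
Result = "pill china mess steel dominant crucial"


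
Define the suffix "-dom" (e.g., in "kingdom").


Suffix: -dom
Example: kingdom = king + -dom
Meaning = state / realm


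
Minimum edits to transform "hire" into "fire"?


Word 1: "hire" (length 4)
Word 2: "fire" (length 4)
One optimal edit sequence (insert/delete/substitute each cost 1):
  1. substitute 'h' -> 'f'  (+1)
  2. keep 'i'
  3. keep 'r'
  4. keep 'e'
Total edit operations: 1
Edit distance = 1


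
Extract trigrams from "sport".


Word: "sport" (length 5)
Number of trigrams = 5 - 3 + 1 = 3
  Position 0: "spo"
  Position 1: "por"
  Position 2: "ort"
Trigrams = "spo", "por", "ort"


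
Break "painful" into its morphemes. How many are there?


Word: "painful"
Morphemes: pain / -ful
Each morpheme carries meaning
= 2 morphemes


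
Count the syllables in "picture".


Word: "picture"
Syllable breakdown: pic-ture
Counting: 2 parts
= 2 syllables


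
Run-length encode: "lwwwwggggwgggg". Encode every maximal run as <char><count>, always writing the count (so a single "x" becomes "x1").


String: "lwwwwggggwgggg"
Scanning for consecutive runs:
  'l' x 1
  'w' x 4
  'g' x 4
  'w' x 1
  'g' x 4
RLE = "l1w4g4w1g4"


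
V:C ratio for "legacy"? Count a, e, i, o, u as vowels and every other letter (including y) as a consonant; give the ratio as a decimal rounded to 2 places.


Word: "legacy"
Vowels (a,e,i,o,u): 2
Consonants: 4
Ratio = 2/4
= 0.50


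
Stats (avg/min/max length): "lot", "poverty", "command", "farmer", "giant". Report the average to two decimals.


Lengths: "lot"=3, "poverty"=7, "command"=7, "farmer"=6, "giant"=5
Sum = 28, Count = 5
Average = 28/5 = 5.60
= avg=5.60, min=3, max=7


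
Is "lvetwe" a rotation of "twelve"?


Word: "twelve", Candidate: "lvetwe"
Method: check if candidate is substring of word+word
"twelvetwelve" contains "lvetwe"? Yes
Is rotation = Yes


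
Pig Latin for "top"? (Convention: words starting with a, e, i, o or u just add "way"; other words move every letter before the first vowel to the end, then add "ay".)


Word: "top"
Starts with consonant(s) → move to end, add 'ay'
Consonant cluster: "t"
Pig Latin = "optay"


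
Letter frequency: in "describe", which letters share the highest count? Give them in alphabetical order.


Word: "describe"
Letter counts:
  'b': 1
  'c': 1
  'd': 1
  'e': 2
  'i': 1
  'r': 1
  's': 1
Maximum count = 2
Most frequent = 'e' (2 times each)


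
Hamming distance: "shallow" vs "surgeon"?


Comparing character by character (same length = 7):
  Pos 0: 's' vs 's' =
  Pos 1: 'h' vs 'u' !=
  Pos 2: 'a' vs 'r' !=
  Pos 3: 'l' vs 'g' !=
  Pos 4: 'l' vs 'e' !=
  Pos 5: 'o' vs 'o' =
  Pos 6: 'w' vs 'n' !=
Hamming distance = 5


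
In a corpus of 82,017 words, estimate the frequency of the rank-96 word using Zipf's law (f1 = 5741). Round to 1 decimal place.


Zipf's law: f(r) = f(1) / r
f(1) = 5741
f(96) = 5741 / 96
= 59.8 occurrences


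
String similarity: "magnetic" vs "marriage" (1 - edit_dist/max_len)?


Word 1: "magnetic" (length 8)
Word 2: "marriage" (length 8)
One optimal edit sequence:
  1. keep 'm'
  2. keep 'a'
  3. substitute 'g' -> 'r'  (+1)
  4. substitute 'n' -> 'r'  (+1)
  5. substitute 'e' -> 'i'  (+1)
  6. substitute 't' -> 'a'  (+1)
  7. substitute 'i' -> 'g'  (+1)
  8. substitute 'c' -> 'e'  (+1)
Edit distance = 6
Max length = max(8, 8) = 8
Similarity = 1 - 6/8
= 0.2500


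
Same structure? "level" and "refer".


Pattern of "level": [0, 1, 2, 1, 0]
Pattern of "refer": [0, 1, 2, 1, 0]
Patterns match
Same pattern = Yes


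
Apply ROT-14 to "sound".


Word: "sound"
Shift: 14
Each letter → (letter + shift) mod 26:
  's' (18) + 14 = 6 → 'g'
  'o' (14) + 14 = 2 → 'c'
  'u' (20) + 14 = 8 → 'i'
  'n' (13) + 14 = 1 → 'b'
  'd' (3) + 14 = 17 → 'r'
Result = "gcibr"


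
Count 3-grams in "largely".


Word: "largely" (length 7)
Number of 3-grams = length - 3 + 1 = 7 - 3 + 1
= 5


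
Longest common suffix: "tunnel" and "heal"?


Word 1: "tunnel"
Word 2: "heal"
Comparing from end:
  Pos -1: 'l' == 'l'
  Pos -2: 'e' != 'a' (stop)
LCS = "l" (length 1)


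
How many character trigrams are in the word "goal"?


Word: "goal" (length 4)
Number of 3-grams = length - 3 + 1 = 4 - 3 + 1
= 2


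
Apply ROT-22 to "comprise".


Word: "comprise"
Shift: 22
Each letter → (letter + shift) mod 26:
  'c' (2) + 22 = 24 → 'y'
  'o' (14) + 22 = 10 → 'k'
  'm' (12) + 22 = 8 → 'i'
  'p' (15) + 22 = 11 → 'l'
  'r' (17) + 22 = 13 → 'n'
  'i' (8) + 22 = 4 → 'e'
  's' (18) + 22 = 14 → 'o'
  'e' (4) + 22 = 0 → 'a'
Result = "ykilneoa"


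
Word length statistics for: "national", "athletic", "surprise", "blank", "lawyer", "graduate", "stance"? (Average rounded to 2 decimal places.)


Lengths: "national"=8, "athletic"=8, "surprise"=8, "blank"=5, "lawyer"=6, "graduate"=8, "stance"=6
Sum = 49, Count = 7
Average = 49/7 = 7.00
= avg=7.00, min=5, max=8


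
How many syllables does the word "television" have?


Word: "television"
Syllable breakdown: tel / e / vi / sion
Counting: 4 parts
= 4 syllables


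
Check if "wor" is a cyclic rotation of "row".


Word: "row", Candidate: "wor"
Method: check if candidate is substring of word+word
"rowrow" contains "wor"? No
Is rotation = No


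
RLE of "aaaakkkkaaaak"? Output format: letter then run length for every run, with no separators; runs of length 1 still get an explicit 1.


String: "aaaakkkkaaaak"
Scanning for consecutive runs:
  'a' x 4
  'k' x 4
  'a' x 4
  'k' x 1
RLE = "a4k4a4k1"


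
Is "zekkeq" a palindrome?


Word: "zekkeq"
Reversed: "qekkez"
Forward == Backward? zekkeq != qekkez
Palindrome = No


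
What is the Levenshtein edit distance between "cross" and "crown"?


Word 1: "cross" (length 5)
Word 2: "crown" (length 5)
One optimal edit sequence (insert/delete/substitute each cost 1):
  1. keep 'c'
  2. keep 'r'
  3. keep 'o'
  4. substitute 's' -> 'w'  (+1)
  5. substitute 's' -> 'n'  (+1)
Total edit operations: 2
Edit distance = 2


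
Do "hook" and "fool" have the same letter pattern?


Pattern of "hook": [0, 1, 1, 2]
Pattern of "fool": [0, 1, 1, 2]
Patterns match
Same pattern = Yes


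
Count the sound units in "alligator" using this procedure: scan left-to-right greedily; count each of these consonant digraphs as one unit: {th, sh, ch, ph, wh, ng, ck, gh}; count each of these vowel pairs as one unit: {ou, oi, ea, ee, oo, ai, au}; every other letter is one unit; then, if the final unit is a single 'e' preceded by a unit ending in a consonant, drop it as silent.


Word: "alligator" (9 letters)
Left-to-right scan:
  1. 'a' (letter)
  2. 'l' (letter)
  3. 'l' (letter)
  4. 'i' (letter)
  5. 'g' (letter)
  6. 'a' (letter)
  7. 't' (letter)
  8. 'o' (letter)
  9. 'r' (letter)
Units from scan: 9
Sound units = 9 units


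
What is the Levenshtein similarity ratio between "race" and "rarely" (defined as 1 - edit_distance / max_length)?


Word 1: "race" (length 4)
Word 2: "rarely" (length 6)
One optimal edit sequence:
  1. keep 'r'
  2. keep 'a'
  3. substitute 'c' -> 'r'  (+1)
  4. keep 'e'
  5. insert 'l'  (+1)
  6. insert 'y'  (+1)
Edit distance = 3
Max length = max(4, 6) = 6
Similarity = 1 - 3/6
= 0.5000


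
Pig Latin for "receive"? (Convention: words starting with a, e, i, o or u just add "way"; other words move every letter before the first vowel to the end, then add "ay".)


Word: "receive"
Starts with consonant(s) → move to end, add 'ay'
Consonant cluster: "r"
Pig Latin = "eceiveray"


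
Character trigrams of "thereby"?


Word: "thereby" (length 7)
Number of trigrams = 7 - 3 + 1 = 5
  Position 0: "the"
  Position 1: "her"
  Position 2: "ere"
  Position 3: "reb"
  Position 4: "eby"
Trigrams = "the", "her", "ere", "reb", "eby"


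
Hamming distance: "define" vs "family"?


Comparing character by character (same length = 6):
  Pos 0: 'd' vs 'f' !=
  Pos 1: 'e' vs 'a' !=
  Pos 2: 'f' vs 'm' !=
  Pos 3: 'i' vs 'i' =
  Pos 4: 'n' vs 'l' !=
  Pos 5: 'e' vs 'y' !=
Hamming distance = 5


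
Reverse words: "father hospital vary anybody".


Original: "father hospital vary anybody"
Words (1..n): father | hospital | vary | anybody
Reversed (n..1): anybody | vary | hospital | father
Result = "anybody vary hospital father"


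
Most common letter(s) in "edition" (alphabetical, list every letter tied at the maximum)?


Word: "edition"
Letter counts:
  'd': 1
  'e': 1
  'i': 2
  'n': 1
  'o': 1
  't': 1
Maximum count = 2
Most frequent = 'i' (2 times each)


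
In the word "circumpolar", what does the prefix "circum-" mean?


Prefix: circum-
As in: circumpolar -> circum- + polar
Meaning = around


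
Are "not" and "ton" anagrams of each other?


Word 1: "not" → sorted: not
Word 2: "ton" → sorted: not
Same letters? not == not
Anagram = Yes


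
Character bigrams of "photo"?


Word: "photo" (length 5)
Number of bigrams = 5 - 2 + 1 = 4
  Position 0: "ph"
  Position 1: "ho"
  Position 2: "ot"
  Position 3: "to"
Bigrams = "ph", "ho", "ot", "to"


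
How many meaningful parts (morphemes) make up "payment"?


Word: "payment"
Morphemes: pay | -ment
Each morpheme carries meaning
= 2 morphemes


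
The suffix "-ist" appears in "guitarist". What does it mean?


Suffix: -ist
As in: guitarist -> guitar + -ist
Meaning = one who practices


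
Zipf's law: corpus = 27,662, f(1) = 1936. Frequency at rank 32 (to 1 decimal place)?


Zipf's law: f(r) = f(1) / r
f(1) = 1936
f(32) = 1936 / 32
= 60.5 occurrences


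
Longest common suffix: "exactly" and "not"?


Word 1: "exactly"
Word 2: "not"
Comparing from end:
  Pos -1: 'y' != 't' (stop)
LCS = "" (length 0)


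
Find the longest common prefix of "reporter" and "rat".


Word 1: "reporter"
Word 2: "rat"
Comparing from start:
  Pos 0: 'r' == 'r'
  Pos 1: 'e' != 'a' (stop)
LCP = "r" (length 1)


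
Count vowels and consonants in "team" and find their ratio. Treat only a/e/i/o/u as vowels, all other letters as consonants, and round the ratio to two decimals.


Word: "team"
Vowels (a,e,i,o,u): 2
Consonants: 2
Ratio = 2/2
= 1.00


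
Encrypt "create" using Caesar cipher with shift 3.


Word: "create"
Shift: 3
Each letter → (letter + shift) mod 26:
  'c' (2) + 3 = 5 → 'f'
  'r' (17) + 3 = 20 → 'u'
  'e' (4) + 3 = 7 → 'h'
  'a' (0) + 3 = 3 → 'd'
  't' (19) + 3 = 22 → 'w'
  'e' (4) + 3 = 7 → 'h'
Result = "fuhdwh"


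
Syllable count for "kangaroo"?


Word: "kangaroo"
Syllable breakdown: kan / ga / roo
Counting: 3 parts
= 3 syllables


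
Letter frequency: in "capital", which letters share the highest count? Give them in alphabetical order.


Word: "capital"
Letter counts:
  'a': 2
  'c': 1
  'i': 1
  'l': 1
  'p': 1
  't': 1
Maximum count = 2
Most frequent = 'a' (2 times each)


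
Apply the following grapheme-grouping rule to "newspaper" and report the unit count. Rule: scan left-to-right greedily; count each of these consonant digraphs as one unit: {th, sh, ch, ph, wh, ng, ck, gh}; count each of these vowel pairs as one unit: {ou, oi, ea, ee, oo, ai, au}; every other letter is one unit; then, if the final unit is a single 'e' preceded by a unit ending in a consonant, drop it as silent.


Word: "newspaper" (9 letters)
Left-to-right scan:
  1. 'n' (letter)
  2. 'e' (letter)
  3. 'w' (letter)
  4. 's' (letter)
  5. 'p' (letter)
  6. 'a' (letter)
  7. 'p' (letter)
  8. 'e' (letter)
  9. 'r' (letter)
Units from scan: 9
Sound units = 9 units


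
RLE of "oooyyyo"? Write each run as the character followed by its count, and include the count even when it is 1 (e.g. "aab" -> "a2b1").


String: "oooyyyo"
Scanning for consecutive runs:
  'o' x 3
  'y' x 3
  'o' x 1
RLE = "o3y3o1"


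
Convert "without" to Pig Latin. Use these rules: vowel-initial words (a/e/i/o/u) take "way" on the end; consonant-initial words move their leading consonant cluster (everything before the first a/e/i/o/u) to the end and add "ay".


Word: "without"
Starts with consonant(s) → move to end, add 'ay'
Consonant cluster: "w"
Pig Latin = "ithoutway"


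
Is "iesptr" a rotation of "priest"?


Word: "priest", Candidate: "iesptr"
Method: check if candidate is substring of word+word
"priestpriest" contains "iesptr"? No
Is rotation = No


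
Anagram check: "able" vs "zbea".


Word 1: "able" → sorted: abel
Word 2: "zbea" → sorted: abez
Same letters? abel != abez
Anagram = No


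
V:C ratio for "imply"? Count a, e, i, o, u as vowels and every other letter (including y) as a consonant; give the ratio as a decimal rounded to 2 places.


Word: "imply"
Vowels (a,e,i,o,u): 1
Consonants: 4
Ratio = 1/4
= 0.25


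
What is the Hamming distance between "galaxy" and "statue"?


Comparing character by character (same length = 6):
  Pos 0: 'g' vs 's' !=
  Pos 1: 'a' vs 't' !=
  Pos 2: 'l' vs 'a' !=
  Pos 3: 'a' vs 't' !=
  Pos 4: 'x' vs 'u' !=
  Pos 5: 'y' vs 'e' !=
Hamming distance = 6


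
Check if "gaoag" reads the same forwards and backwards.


Word: "gaoag"
Reversed: "gaoag"
Forward == Backward? gaoag == gaoag
Palindrome = Yes


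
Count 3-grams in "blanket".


Word: "blanket" (length 7)
Number of 3-grams = length - 3 + 1 = 7 - 3 + 1
= 5


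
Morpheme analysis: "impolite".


Word: "impolite"
Morphemes: im- / polite
Each morpheme carries meaning
= 2 morphemes


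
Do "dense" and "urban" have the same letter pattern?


Pattern of "dense": [0, 1, 2, 3, 1]
Pattern of "urban": [0, 1, 2, 3, 4]
Patterns do not match
Same pattern = No


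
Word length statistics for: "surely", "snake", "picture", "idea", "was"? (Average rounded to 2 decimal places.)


Lengths: "surely"=6, "snake"=5, "picture"=7, "idea"=4, "was"=3
Sum = 25, Count = 5
Average = 25/5 = 5.00
= avg=5.00, min=3, max=7


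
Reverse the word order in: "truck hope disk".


Original: "truck hope disk"
Words (1..n): truck | hope | disk
Reversed (n..1): disk | hope | truck
Result = "disk hope truck"


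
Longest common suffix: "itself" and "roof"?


Word 1: "itself"
Word 2: "roof"
Comparing from end:
  Pos -1: 'f' == 'f'
  Pos -2: 'l' != 'o' (stop)
LCS = "f" (length 1)


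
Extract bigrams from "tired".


Word: "tired" (length 5)
Number of bigrams = 5 - 2 + 1 = 4
  Position 0: "ti"
  Position 1: "ir"
  Position 2: "re"
  Position 3: "ed"
Bigrams = "ti", "ir", "re", "ed"


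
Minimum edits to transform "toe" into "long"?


Word 1: "toe" (length 3)
Word 2: "long" (length 4)
One optimal edit sequence (insert/delete/substitute each cost 1):
  1. substitute 't' -> 'l'  (+1)
  2. keep 'o'
  3. insert 'n'  (+1)
  4. substitute 'e' -> 'g'  (+1)
Total edit operations: 3
Edit distance = 3


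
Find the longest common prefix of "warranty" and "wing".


Word 1: "warranty"
Word 2: "wing"
Comparing from start:
  Pos 0: 'w' == 'w'
  Pos 1: 'a' != 'i' (stop)
LCP = "w" (length 1)


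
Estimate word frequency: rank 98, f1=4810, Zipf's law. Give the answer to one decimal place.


Zipf's law: f(r) = f(1) / r
f(1) = 4810
f(98) = 4810 / 98
= 49.1 occurrences


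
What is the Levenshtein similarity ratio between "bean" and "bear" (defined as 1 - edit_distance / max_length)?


Word 1: "bean" (length 4)
Word 2: "bear" (length 4)
One optimal edit sequence:
  1. keep 'b'
  2. keep 'e'
  3. keep 'a'
  4. substitute 'n' -> 'r'  (+1)
Edit distance = 1
Max length = max(4, 4) = 4
Similarity = 1 - 1/4
= 0.7500


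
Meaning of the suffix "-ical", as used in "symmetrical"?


Suffix: -ical
Example: symmetrical = symmetry + -ical, with a spelling change
Meaning = relating to


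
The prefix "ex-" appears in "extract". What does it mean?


Prefix: ex-
As in: extract -> ex- + tract
Meaning = out / former


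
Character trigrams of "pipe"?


Word: "pipe" (length 4)
Number of trigrams = 4 - 3 + 1 = 2
  Position 0: "pip"
  Position 1: "ipe"
Trigrams = "pip", "ipe"


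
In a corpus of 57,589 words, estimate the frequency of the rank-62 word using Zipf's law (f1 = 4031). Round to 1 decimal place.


Zipf's law: f(r) = f(1) / r
f(1) = 4031
f(62) = 4031 / 62
= 65.0 occurrences


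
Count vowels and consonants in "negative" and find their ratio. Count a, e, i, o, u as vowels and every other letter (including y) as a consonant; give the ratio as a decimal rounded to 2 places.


Word: "negative"
Vowels (a,e,i,o,u): 4
Consonants: 4
Ratio = 4/4
= 1.00


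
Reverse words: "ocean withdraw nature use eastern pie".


Original: "ocean withdraw nature use eastern pie"
Words (1..n): ocean | withdraw | nature | use | eastern | pie
Reversed (n..1): pie | eastern | use | nature | withdraw | ocean
Result = "pie eastern use nature withdraw ocean"


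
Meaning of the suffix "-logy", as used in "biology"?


Suffix: -logy
As in: biology -> bio- + -logy
Meaning = study of


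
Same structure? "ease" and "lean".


Pattern of "ease": [0, 1, 2, 0]
Pattern of "lean": [0, 1, 2, 3]
Patterns do not match
Same pattern = No


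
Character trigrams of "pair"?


Word: "pair" (length 4)
Number of trigrams = 4 - 3 + 1 = 2
  Position 0: "pai"
  Position 1: "air"
Trigrams = "pai", "air"


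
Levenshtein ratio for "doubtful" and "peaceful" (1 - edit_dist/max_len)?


Word 1: "doubtful" (length 8)
Word 2: "peaceful" (length 8)
One optimal edit sequence:
  1. substitute 'd' -> 'p'  (+1)
  2. substitute 'o' -> 'e'  (+1)
  3. substitute 'u' -> 'a'  (+1)
  4. substitute 'b' -> 'c'  (+1)
  5. substitute 't' -> 'e'  (+1)
  6. keep 'f'
  7. keep 'u'
  8. keep 'l'
Edit distance = 5
Max length = max(8, 8) = 8
Similarity = 1 - 5/8
= 0.3750


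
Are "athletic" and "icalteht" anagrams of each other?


Word 1: "athletic" → sorted: acehiltt
Word 2: "icalteht" → sorted: acehiltt
Same letters? acehiltt == acehiltt
Anagram = Yes


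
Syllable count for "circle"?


Word: "circle"
Syllable breakdown: cir-cle
Counting: 2 parts
= 2 syllables


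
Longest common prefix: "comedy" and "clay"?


Word 1: "comedy"
Word 2: "clay"
Comparing from start:
  Pos 0: 'c' == 'c'
  Pos 1: 'o' != 'l' (stop)
LCP = "c" (length 1)


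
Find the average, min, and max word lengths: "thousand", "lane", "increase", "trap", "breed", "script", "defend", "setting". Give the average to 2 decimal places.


Lengths: "thousand"=8, "lane"=4, "increase"=8, "trap"=4, "breed"=5, "script"=6, "defend"=6, "setting"=7
Sum = 48, Count = 8
Average = 48/8 = 6.00
= avg=6.00, min=4, max=8


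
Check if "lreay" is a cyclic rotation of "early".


Word: "early", Candidate: "lreay"
Method: check if candidate is substring of word+word
"earlyearly" contains "lreay"? No
Is rotation = No


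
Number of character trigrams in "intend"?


Word: "intend" (length 6)
Number of 3-grams = length - 3 + 1 = 6 - 3 + 1
= 4


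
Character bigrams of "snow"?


Word: "snow" (length 4)
Number of bigrams = 4 - 2 + 1 = 3
  Position 0: "sn"
  Position 1: "no"
  Position 2: "ow"
Bigrams = "sn", "no", "ow"


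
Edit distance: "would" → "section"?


Word 1: "would" (length 5)
Word 2: "section" (length 7)
One optimal edit sequence (insert/delete/substitute each cost 1):
  1. insert 's'  (+1)
  2. insert 'e'  (+1)
  3. substitute 'w' -> 'c'  (+1)
  4. substitute 'o' -> 't'  (+1)
  5. substitute 'u' -> 'i'  (+1)
  6. substitute 'l' -> 'o'  (+1)
  7. substitute 'd' -> 'n'  (+1)
Total edit operations: 7
Edit distance = 7


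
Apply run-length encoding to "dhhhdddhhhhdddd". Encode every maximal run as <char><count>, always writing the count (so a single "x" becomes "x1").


String: "dhhhdddhhhhdddd"
Scanning for consecutive runs:
  'd' x 1
  'h' x 3
  'd' x 3
  'h' x 4
  'd' x 4
RLE = "d1h3d3h4d4"


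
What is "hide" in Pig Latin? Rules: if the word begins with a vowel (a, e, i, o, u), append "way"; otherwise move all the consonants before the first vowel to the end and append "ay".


Word: "hide"
Starts with consonant(s) → move to end, add 'ay'
Consonant cluster: "h"
Pig Latin = "idehay"


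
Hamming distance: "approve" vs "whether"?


Comparing character by character (same length = 7):
  Pos 0: 'a' vs 'w' !=
  Pos 1: 'p' vs 'h' !=
  Pos 2: 'p' vs 'e' !=
  Pos 3: 'r' vs 't' !=
  Pos 4: 'o' vs 'h' !=
  Pos 5: 'v' vs 'e' !=
  Pos 6: 'e' vs 'r' !=
Hamming distance = 7


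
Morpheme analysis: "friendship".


Word: "friendship"
Morphemes: friend / -ship
Each morpheme carries meaning
= 2 morphemes


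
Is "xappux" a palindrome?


Word: "xappux"
Reversed: "xuppax"
Forward == Backward? xappux != xuppax
Palindrome = No


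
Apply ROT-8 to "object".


Word: "object"
Shift: 8
Each letter → (letter + shift) mod 26:
  'o' (14) + 8 = 22 → 'w'
  'b' (1) + 8 = 9 → 'j'
  'j' (9) + 8 = 17 → 'r'
  'e' (4) + 8 = 12 → 'm'
  'c' (2) + 8 = 10 → 'k'
  't' (19) + 8 = 1 → 'b'
Result = "wjrmkb"


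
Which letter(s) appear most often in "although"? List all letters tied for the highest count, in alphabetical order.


Word: "although"
Letter counts:
  'a': 1
  'g': 1
  'h': 2
  'l': 1
  'o': 1
  't': 1
  'u': 1
Maximum count = 2
Most frequent = 'h' (2 times each)


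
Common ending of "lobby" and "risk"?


Word 1: "lobby"
Word 2: "risk"
Comparing from end:
  Pos -1: 'y' != 'k' (stop)
LCS = "" (length 0)


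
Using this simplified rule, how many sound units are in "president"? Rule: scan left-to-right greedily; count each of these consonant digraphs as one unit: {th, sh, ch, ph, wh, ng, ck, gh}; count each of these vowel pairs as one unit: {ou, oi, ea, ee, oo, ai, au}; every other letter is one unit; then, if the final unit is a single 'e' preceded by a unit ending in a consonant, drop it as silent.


Word: "president" (9 letters)
Left-to-right scan:
  (1) 'p' (letter)
  (2) 'r' (letter)
  (3) 'e' (letter)
  (4) 's' (letter)
  (5) 'i' (letter)
  (6) 'd' (letter)
  (7) 'e' (letter)
  (8) 'n' (letter)
  (9) 't' (letter)
Units from scan: 9
Sound units = 9 units


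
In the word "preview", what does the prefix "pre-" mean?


Prefix: pre-
Example: preview (pre- + view)
Meaning = before


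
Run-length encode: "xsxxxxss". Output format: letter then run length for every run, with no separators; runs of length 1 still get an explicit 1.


String: "xsxxxxss"
Scanning for consecutive runs:
  'x' x 1
  's' x 1
  'x' x 4
  's' x 2
RLE = "x1s1x4s2"


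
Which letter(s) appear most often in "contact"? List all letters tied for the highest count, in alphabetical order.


Word: "contact"
Letter counts:
  'a': 1
  'c': 2
  'n': 1
  'o': 1
  't': 2
Maximum count = 2
Most frequent = 'c', 't' (2 times each)


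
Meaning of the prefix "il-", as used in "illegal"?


Prefix: il-
Example: illegal (il- + legal)
Meaning = not


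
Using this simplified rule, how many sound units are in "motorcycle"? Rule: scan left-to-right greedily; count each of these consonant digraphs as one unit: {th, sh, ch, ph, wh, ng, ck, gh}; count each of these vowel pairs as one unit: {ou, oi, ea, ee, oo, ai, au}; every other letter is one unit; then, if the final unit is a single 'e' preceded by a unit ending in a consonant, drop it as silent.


Word: "motorcycle" (10 letters)
Left-to-right scan:
  (1) 'm' (letter)
  (2) 'o' (letter)
  (3) 't' (letter)
  (4) 'o' (letter)
  (5) 'r' (letter)
  (6) 'c' (letter)
  (7) 'y' (letter)
  (8) 'c' (letter)
  (9) 'l' (letter)
  (10) 'e' (letter)
Units from scan: 10
Final unit is 'e' after a consonant -> drop as silent (-1)
Sound units = 9 units


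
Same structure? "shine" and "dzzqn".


Pattern of "shine": [0, 1, 2, 3, 4]
Pattern of "dzzqn": [0, 1, 1, 2, 3]
Patterns do not match
Same pattern = No


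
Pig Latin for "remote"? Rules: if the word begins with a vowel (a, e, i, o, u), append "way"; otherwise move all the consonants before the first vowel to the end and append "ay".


Word: "remote"
Starts with consonant(s) → move to end, add 'ay'
Consonant cluster: "r"
Pig Latin = "emoteray"


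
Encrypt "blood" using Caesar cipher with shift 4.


Word: "blood"
Shift: 4
Each letter → (letter + shift) mod 26:
  'b' (1) + 4 = 5 → 'f'
  'l' (11) + 4 = 15 → 'p'
  'o' (14) + 4 = 18 → 's'
  'o' (14) + 4 = 18 → 's'
  'd' (3) + 4 = 7 → 'h'
Result = "fpssh"


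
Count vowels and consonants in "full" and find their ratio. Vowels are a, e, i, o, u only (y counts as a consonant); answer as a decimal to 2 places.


Word: "full"
Vowels (a,e,i,o,u): 1
Consonants: 3
Ratio = 1/3
= 0.33


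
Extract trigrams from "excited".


Word: "excited" (length 7)
Number of trigrams = 7 - 3 + 1 = 5
  Position 0: "exc"
  Position 1: "xci"
  Position 2: "cit"
  Position 3: "ite"
  Position 4: "ted"
Trigrams = "exc", "xci", "cit", "ite", "ted"


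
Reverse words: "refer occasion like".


Original: "refer occasion like"
Words (1..n): refer | occasion | like
Reversed (n..1): like | occasion | refer
Result = "like occasion refer"


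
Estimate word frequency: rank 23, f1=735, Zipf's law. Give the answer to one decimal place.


Zipf's law: f(r) = f(1) / r
f(1) = 735
f(23) = 735 / 23
= 32.0 occurrences


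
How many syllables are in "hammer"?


Word: "hammer"
Syllable breakdown: ham | mer
Counting: 2 parts
= 2 syllables


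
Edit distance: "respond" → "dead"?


Word 1: "respond" (length 7)
Word 2: "dead" (length 4)
One optimal edit sequence (insert/delete/substitute each cost 1):
  1. substitute 'r' -> 'd'  (+1)
  2. keep 'e'
  3. delete 's'  (+1)
  4. delete 'p'  (+1)
  5. delete 'o'  (+1)
  6. substitute 'n' -> 'a'  (+1)
  7. keep 'd'
Total edit operations: 5
Edit distance = 5


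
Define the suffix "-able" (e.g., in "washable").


Suffix: -able
Example: washable = wash + -able
Meaning = capable of


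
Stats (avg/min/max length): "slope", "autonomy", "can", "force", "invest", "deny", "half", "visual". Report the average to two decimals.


Lengths: "slope"=5, "autonomy"=8, "can"=3, "force"=5, "invest"=6, "deny"=4, "half"=4, "visual"=6
Sum = 41, Count = 8
Average = 41/8 = 5.13
= avg=5.13, min=3, max=8


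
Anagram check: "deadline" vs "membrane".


Word 1: "deadline" → sorted: addeeiln
Word 2: "membrane" → sorted: abeemmnr
Same letters? addeeiln != abeemmnr
Anagram = No


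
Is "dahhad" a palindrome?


Word: "dahhad"
Reversed: "dahhad"
Forward == Backward? dahhad == dahhad
Palindrome = Yes


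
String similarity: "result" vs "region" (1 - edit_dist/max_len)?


Word 1: "result" (length 6)
Word 2: "region" (length 6)
One optimal edit sequence:
  1. keep 'r'
  2. keep 'e'
  3. substitute 's' -> 'g'  (+1)
  4. substitute 'u' -> 'i'  (+1)
  5. substitute 'l' -> 'o'  (+1)
  6. substitute 't' -> 'n'  (+1)
Edit distance = 4
Max length = max(6, 6) = 6
Similarity = 1 - 4/6
= 0.3333


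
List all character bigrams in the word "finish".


Word: "finish" (length 6)
Number of bigrams = 6 - 2 + 1 = 5
  Position 0: "fi"
  Position 1: "in"
  Position 2: "ni"
  Position 3: "is"
  Position 4: "sh"
Bigrams = "fi", "in", "ni", "is", "sh"


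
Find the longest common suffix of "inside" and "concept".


Word 1: "inside"
Word 2: "concept"
Comparing from end:
  Pos -1: 'e' != 't' (stop)
LCS = "" (length 0)


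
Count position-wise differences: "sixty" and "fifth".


Comparing character by character (same length = 5):
  Pos 0: 's' vs 'f' !=
  Pos 1: 'i' vs 'i' =
  Pos 2: 'x' vs 'f' !=
  Pos 3: 't' vs 't' =
  Pos 4: 'y' vs 'h' !=
Hamming distance = 3


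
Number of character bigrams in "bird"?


Word: "bird" (length 4)
Number of 2-grams = length - 2 + 1 = 4 - 2 + 1
= 3


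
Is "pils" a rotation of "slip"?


Word: "slip", Candidate: "pils"
Method: check if candidate is substring of word+word
"slipslip" contains "pils"? No
Is rotation = No


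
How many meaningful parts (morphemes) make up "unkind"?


Word: "unkind"
Morphemes: un- | kind
Each morpheme carries meaning
= 2 morphemes


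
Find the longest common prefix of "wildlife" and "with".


Word 1: "wildlife"
Word 2: "with"
Comparing from start:
  Pos 0: 'w' == 'w'
  Pos 1: 'i' == 'i'
  Pos 2: 'l' != 't' (stop)
LCP = "wi" (length 2)


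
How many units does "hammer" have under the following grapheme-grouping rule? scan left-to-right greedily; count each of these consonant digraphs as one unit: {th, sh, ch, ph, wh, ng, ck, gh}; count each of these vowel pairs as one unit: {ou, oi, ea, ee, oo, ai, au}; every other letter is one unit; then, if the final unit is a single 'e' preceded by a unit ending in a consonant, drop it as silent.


Word: "hammer" (6 letters)
Left-to-right scan:
  1. 'h' (letter)
  2. 'a' (letter)
  3. 'm' (letter)
  4. 'm' (letter)
  5. 'e' (letter)
  6. 'r' (letter)
Units from scan: 6
Sound units = 6 units


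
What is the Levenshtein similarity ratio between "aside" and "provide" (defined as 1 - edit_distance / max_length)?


Word 1: "aside" (length 5)
Word 2: "provide" (length 7)
One optimal edit sequence:
  1. insert 'p'  (+1)
  2. insert 'r'  (+1)
  3. substitute 'a' -> 'o'  (+1)
  4. substitute 's' -> 'v'  (+1)
  5. keep 'i'
  6. keep 'd'
  7. keep 'e'
Edit distance = 4
Max length = max(5, 7) = 7
Similarity = 1 - 4/7
= 0.4286


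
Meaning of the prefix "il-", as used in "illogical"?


Prefix: il-
As in: illogical -> il- + logical
Meaning = not


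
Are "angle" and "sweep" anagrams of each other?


Word 1: "angle" → sorted: aegln
Word 2: "sweep" → sorted: eepsw
Same letters? aegln != eepsw
Anagram = No


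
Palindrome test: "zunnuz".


Word: "zunnuz"
Reversed: "zunnuz"
Forward == Backward? zunnuz == zunnuz
Palindrome = Yes


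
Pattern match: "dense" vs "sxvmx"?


Pattern of "dense": [0, 1, 2, 3, 1]
Pattern of "sxvmx": [0, 1, 2, 3, 1]
Patterns match
Same pattern = Yes


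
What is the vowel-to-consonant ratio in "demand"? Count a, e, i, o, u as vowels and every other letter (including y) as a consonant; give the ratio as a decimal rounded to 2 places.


Word: "demand"
Vowels (a,e,i,o,u): 2
Consonants: 4
Ratio = 2/4
= 0.50


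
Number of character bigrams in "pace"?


Word: "pace" (length 4)
Number of 2-grams = length - 2 + 1 = 4 - 2 + 1
= 3


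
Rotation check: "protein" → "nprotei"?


Word: "protein", Candidate: "nprotei"
Method: check if candidate is substring of word+word
"proteinprotein" contains "nprotei"? Yes
Is rotation = Yes


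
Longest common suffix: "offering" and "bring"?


Word 1: "offering"
Word 2: "bring"
Comparing from end:
  Pos -1: 'g' == 'g'
  Pos -2: 'n' == 'n'
  Pos -3: 'i' == 'i'
  Pos -4: 'r' == 'r'
  Pos -5: 'e' != 'b' (stop)
LCS = "ring" (length 4)


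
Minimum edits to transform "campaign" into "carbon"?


Word 1: "campaign" (length 8)
Word 2: "carbon" (length 6)
One optimal edit sequence (insert/delete/substitute each cost 1):
  1. keep 'c'
  2. keep 'a'
  3. delete 'm'  (+1)
  4. delete 'p'  (+1)
  5. substitute 'a' -> 'r'  (+1)
  6. substitute 'i' -> 'b'  (+1)
  7. substitute 'g' -> 'o'  (+1)
  8. keep 'n'
Total edit operations: 5
Edit distance = 5


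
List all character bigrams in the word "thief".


Word: "thief" (length 5)
Number of bigrams = 5 - 2 + 1 = 4
  Position 0: "th"
  Position 1: "hi"
  Position 2: "ie"
  Position 3: "ef"
Bigrams = "th", "hi", "ie", "ef"


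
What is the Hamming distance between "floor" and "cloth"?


Comparing character by character (same length = 5):
  Pos 0: 'f' vs 'c' !=
  Pos 1: 'l' vs 'l' =
  Pos 2: 'o' vs 'o' =
  Pos 3: 'o' vs 't' !=
  Pos 4: 'r' vs 'h' !=
Hamming distance = 3


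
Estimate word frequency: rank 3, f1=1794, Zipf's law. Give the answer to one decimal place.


Zipf's law: f(r) = f(1) / r
f(1) = 1794
f(3) = 1794 / 3
= 598.0 occurrences


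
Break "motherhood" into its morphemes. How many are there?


Word: "motherhood"
Morphemes: mother + -hood
Each morpheme carries meaning
= 2 morphemes


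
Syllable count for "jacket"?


Word: "jacket"
Syllable breakdown: jack · et
Counting: 2 parts
= 2 syllables


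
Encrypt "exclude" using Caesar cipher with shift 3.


Word: "exclude"
Shift: 3
Each letter → (letter + shift) mod 26:
  'e' (4) + 3 = 7 → 'h'
  'x' (23) + 3 = 0 → 'a'
  'c' (2) + 3 = 5 → 'f'
  'l' (11) + 3 = 14 → 'o'
  'u' (20) + 3 = 23 → 'x'
  'd' (3) + 3 = 6 → 'g'
  'e' (4) + 3 = 7 → 'h'
Result = "hafoxgh"


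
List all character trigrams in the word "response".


Word: "response" (length 8)
Number of trigrams = 8 - 3 + 1 = 6
  Position 0: "res"
  Position 1: "esp"
  Position 2: "spo"
  Position 3: "pon"
  Position 4: "ons"
  Position 5: "nse"
Trigrams = "res", "esp", "spo", "pon", "ons", "nse"


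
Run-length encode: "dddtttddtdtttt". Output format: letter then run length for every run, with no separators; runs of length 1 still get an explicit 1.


String: "dddtttddtdtttt"
Scanning for consecutive runs:
  'd' x 3
  't' x 3
  'd' x 2
  't' x 1
  'd' x 1
  't' x 4
RLE = "d3t3d2t1d1t4"


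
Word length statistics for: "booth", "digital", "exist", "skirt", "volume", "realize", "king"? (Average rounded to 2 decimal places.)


Lengths: "booth"=5, "digital"=7, "exist"=5, "skirt"=5, "volume"=6, "realize"=7, "king"=4
Sum = 39, Count = 7
Average = 39/7 = 5.57
= avg=5.57, min=4, max=7


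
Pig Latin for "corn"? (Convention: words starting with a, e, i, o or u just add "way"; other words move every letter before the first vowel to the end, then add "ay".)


Word: "corn"
Starts with consonant(s) → move to end, add 'ay'
Consonant cluster: "c"
Pig Latin = "orncay"


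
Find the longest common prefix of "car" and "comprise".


Word 1: "car"
Word 2: "comprise"
Comparing from start:
  Pos 0: 'c' == 'c'
  Pos 1: 'a' != 'o' (stop)
LCP = "c" (length 1)


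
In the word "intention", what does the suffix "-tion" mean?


Suffix: -tion
As in: intention -> intend + -tion, with a spelling change
Meaning = act or process


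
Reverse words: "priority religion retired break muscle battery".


Original: "priority religion retired break muscle battery"
Words (1..n): priority | religion | retired | break | muscle | battery
Reversed (n..1): battery | muscle | break | retired | religion | priority
Result = "battery muscle break retired religion priority"


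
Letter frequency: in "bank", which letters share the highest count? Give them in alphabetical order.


Word: "bank"
Letter counts:
  'a': 1
  'b': 1
  'k': 1
  'n': 1
Maximum count = 1
Most frequent = 'a', 'b', 'k', 'n' (1 time each)


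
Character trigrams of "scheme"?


Word: "scheme" (length 6)
Number of trigrams = 6 - 3 + 1 = 4
  Position 0: "sch"
  Position 1: "che"
  Position 2: "hem"
  Position 3: "eme"
Trigrams = "sch", "che", "hem", "eme"


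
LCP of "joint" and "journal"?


Word 1: "joint"
Word 2: "journal"
Comparing from start:
  Pos 0: 'j' == 'j'
  Pos 1: 'o' == 'o'
  Pos 2: 'i' != 'u' (stop)
LCP = "jo" (length 2)


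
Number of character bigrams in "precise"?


Word: "precise" (length 7)
Number of 2-grams = length - 2 + 1 = 7 - 2 + 1
= 6


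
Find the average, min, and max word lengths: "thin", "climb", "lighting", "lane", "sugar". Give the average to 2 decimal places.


Lengths: "thin"=4, "climb"=5, "lighting"=8, "lane"=4, "sugar"=5
Sum = 26, Count = 5
Average = 26/5 = 5.20
= avg=5.20, min=4, max=8


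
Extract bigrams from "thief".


Word: "thief" (length 5)
Number of bigrams = 5 - 2 + 1 = 4
  Position 0: "th"
  Position 1: "hi"
  Position 2: "ie"
  Position 3: "ef"
Bigrams = "th", "hi", "ie", "ef"


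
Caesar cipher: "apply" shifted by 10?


Word: "apply"
Shift: 10
Each letter → (letter + shift) mod 26:
  'a' (0) + 10 = 10 → 'k'
  'p' (15) + 10 = 25 → 'z'
  'p' (15) + 10 = 25 → 'z'
  'l' (11) + 10 = 21 → 'v'
  'y' (24) + 10 = 8 → 'i'
Result = "kzzvi"


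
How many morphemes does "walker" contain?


Word: "walker"
Morphemes: walk / -er
Each morpheme carries meaning
= 2 morphemes


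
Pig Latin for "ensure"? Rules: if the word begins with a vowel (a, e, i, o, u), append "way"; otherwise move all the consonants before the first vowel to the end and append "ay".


Word: "ensure"
Starts with vowel → add 'way'
Pig Latin = "ensureway"


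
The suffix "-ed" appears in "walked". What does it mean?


Suffix: -ed
Example: walked = walk + -ed
Meaning = past tense


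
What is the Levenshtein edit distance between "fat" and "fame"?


Word 1: "fat" (length 3)
Word 2: "fame" (length 4)
One optimal edit sequence (insert/delete/substitute each cost 1):
  1. keep 'f'
  2. keep 'a'
  3. insert 'm'  (+1)
  4. substitute 't' -> 'e'  (+1)
Total edit operations: 2
Edit distance = 2


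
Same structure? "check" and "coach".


Pattern of "check": [0, 1, 2, 0, 3]
Pattern of "coach": [0, 1, 2, 0, 3]
Patterns match
Same pattern = Yes


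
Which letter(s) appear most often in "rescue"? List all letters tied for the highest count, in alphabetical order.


Word: "rescue"
Letter counts:
  'c': 1
  'e': 2
  'r': 1
  's': 1
  'u': 1
Maximum count = 2
Most frequent = 'e' (2 times each)
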